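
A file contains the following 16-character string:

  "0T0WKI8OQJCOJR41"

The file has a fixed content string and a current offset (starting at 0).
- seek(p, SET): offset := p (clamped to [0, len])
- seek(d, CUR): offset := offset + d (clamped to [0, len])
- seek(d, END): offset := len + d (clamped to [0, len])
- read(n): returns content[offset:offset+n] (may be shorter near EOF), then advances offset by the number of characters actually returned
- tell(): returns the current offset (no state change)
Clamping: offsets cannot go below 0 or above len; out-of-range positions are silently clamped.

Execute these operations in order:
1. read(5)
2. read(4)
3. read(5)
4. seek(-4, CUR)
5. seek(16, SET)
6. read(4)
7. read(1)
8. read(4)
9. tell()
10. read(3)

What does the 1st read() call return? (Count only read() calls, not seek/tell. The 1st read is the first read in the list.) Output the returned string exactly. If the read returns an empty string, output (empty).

After 1 (read(5)): returned '0T0WK', offset=5
After 2 (read(4)): returned 'I8OQ', offset=9
After 3 (read(5)): returned 'JCOJR', offset=14
After 4 (seek(-4, CUR)): offset=10
After 5 (seek(16, SET)): offset=16
After 6 (read(4)): returned '', offset=16
After 7 (read(1)): returned '', offset=16
After 8 (read(4)): returned '', offset=16
After 9 (tell()): offset=16
After 10 (read(3)): returned '', offset=16

Answer: 0T0WK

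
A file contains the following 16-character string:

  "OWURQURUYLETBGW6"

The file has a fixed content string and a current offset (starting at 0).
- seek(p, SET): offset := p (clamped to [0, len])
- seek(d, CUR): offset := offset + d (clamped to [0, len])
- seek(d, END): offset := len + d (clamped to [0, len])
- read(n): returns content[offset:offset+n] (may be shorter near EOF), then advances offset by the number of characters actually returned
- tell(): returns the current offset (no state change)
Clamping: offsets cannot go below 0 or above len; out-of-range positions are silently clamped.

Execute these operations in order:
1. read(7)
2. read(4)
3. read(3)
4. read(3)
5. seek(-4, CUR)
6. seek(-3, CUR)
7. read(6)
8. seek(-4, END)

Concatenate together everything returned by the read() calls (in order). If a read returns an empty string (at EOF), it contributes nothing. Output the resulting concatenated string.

After 1 (read(7)): returned 'OWURQUR', offset=7
After 2 (read(4)): returned 'UYLE', offset=11
After 3 (read(3)): returned 'TBG', offset=14
After 4 (read(3)): returned 'W6', offset=16
After 5 (seek(-4, CUR)): offset=12
After 6 (seek(-3, CUR)): offset=9
After 7 (read(6)): returned 'LETBGW', offset=15
After 8 (seek(-4, END)): offset=12

Answer: OWURQURUYLETBGW6LETBGW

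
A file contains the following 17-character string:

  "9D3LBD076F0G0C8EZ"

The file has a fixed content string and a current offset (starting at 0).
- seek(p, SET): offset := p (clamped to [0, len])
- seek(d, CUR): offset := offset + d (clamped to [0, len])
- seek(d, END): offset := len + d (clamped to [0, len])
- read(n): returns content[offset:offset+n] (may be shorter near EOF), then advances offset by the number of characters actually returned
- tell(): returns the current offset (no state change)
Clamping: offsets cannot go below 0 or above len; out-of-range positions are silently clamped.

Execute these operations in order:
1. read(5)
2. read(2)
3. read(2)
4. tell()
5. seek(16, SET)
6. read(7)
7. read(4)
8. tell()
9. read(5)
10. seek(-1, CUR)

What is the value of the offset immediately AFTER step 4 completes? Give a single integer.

Answer: 9

Derivation:
After 1 (read(5)): returned '9D3LB', offset=5
After 2 (read(2)): returned 'D0', offset=7
After 3 (read(2)): returned '76', offset=9
After 4 (tell()): offset=9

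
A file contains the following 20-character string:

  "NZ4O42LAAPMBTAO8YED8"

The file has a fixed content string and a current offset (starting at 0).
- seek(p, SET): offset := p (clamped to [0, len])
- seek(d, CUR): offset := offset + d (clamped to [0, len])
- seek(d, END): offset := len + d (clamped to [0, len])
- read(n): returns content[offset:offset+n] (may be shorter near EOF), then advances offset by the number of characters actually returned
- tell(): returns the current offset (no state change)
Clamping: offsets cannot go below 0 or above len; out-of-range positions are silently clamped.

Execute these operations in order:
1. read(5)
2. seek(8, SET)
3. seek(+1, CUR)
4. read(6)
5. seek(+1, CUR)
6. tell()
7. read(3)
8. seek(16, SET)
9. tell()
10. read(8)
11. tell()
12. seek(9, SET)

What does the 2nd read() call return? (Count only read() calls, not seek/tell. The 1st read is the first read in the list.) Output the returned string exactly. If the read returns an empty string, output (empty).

Answer: PMBTAO

Derivation:
After 1 (read(5)): returned 'NZ4O4', offset=5
After 2 (seek(8, SET)): offset=8
After 3 (seek(+1, CUR)): offset=9
After 4 (read(6)): returned 'PMBTAO', offset=15
After 5 (seek(+1, CUR)): offset=16
After 6 (tell()): offset=16
After 7 (read(3)): returned 'YED', offset=19
After 8 (seek(16, SET)): offset=16
After 9 (tell()): offset=16
After 10 (read(8)): returned 'YED8', offset=20
After 11 (tell()): offset=20
After 12 (seek(9, SET)): offset=9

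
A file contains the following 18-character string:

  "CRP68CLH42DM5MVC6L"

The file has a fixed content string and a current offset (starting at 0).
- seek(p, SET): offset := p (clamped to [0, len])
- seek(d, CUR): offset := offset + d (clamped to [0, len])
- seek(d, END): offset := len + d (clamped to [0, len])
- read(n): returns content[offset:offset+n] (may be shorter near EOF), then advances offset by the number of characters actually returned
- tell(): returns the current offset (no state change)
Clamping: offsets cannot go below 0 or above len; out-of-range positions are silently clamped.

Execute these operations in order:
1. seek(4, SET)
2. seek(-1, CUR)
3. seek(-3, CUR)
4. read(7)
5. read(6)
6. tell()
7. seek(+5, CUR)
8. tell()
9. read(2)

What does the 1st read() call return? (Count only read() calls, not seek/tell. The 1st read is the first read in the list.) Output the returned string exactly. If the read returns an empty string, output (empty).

After 1 (seek(4, SET)): offset=4
After 2 (seek(-1, CUR)): offset=3
After 3 (seek(-3, CUR)): offset=0
After 4 (read(7)): returned 'CRP68CL', offset=7
After 5 (read(6)): returned 'H42DM5', offset=13
After 6 (tell()): offset=13
After 7 (seek(+5, CUR)): offset=18
After 8 (tell()): offset=18
After 9 (read(2)): returned '', offset=18

Answer: CRP68CL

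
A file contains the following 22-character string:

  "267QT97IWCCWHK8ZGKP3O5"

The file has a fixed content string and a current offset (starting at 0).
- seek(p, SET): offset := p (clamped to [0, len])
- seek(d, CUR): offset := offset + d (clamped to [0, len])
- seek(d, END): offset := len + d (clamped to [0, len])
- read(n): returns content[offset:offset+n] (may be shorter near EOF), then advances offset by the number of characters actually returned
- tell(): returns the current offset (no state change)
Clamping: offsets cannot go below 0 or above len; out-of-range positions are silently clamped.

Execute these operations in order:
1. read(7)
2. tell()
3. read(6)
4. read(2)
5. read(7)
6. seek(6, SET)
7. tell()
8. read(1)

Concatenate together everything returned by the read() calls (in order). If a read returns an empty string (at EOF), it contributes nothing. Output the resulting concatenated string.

After 1 (read(7)): returned '267QT97', offset=7
After 2 (tell()): offset=7
After 3 (read(6)): returned 'IWCCWH', offset=13
After 4 (read(2)): returned 'K8', offset=15
After 5 (read(7)): returned 'ZGKP3O5', offset=22
After 6 (seek(6, SET)): offset=6
After 7 (tell()): offset=6
After 8 (read(1)): returned '7', offset=7

Answer: 267QT97IWCCWHK8ZGKP3O57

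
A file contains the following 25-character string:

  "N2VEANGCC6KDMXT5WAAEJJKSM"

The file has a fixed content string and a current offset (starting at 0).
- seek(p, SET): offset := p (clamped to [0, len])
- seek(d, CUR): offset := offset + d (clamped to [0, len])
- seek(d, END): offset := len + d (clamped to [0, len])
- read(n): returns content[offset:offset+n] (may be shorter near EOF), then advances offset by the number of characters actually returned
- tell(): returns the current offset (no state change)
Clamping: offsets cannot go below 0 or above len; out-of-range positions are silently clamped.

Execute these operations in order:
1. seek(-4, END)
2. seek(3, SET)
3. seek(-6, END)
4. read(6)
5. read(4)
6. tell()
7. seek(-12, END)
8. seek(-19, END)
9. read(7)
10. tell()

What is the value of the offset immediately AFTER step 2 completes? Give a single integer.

Answer: 3

Derivation:
After 1 (seek(-4, END)): offset=21
After 2 (seek(3, SET)): offset=3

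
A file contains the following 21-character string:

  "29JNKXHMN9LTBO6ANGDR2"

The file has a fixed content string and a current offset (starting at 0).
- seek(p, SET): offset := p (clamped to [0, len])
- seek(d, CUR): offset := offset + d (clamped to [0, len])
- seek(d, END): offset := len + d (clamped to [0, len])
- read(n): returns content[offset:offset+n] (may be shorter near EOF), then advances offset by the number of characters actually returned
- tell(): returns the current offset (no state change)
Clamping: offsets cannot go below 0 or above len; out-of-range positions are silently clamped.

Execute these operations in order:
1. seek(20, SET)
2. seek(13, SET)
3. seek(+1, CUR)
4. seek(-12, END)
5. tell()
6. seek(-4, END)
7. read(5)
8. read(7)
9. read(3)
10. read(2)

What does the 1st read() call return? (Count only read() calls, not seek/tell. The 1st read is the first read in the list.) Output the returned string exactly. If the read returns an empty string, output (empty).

Answer: GDR2

Derivation:
After 1 (seek(20, SET)): offset=20
After 2 (seek(13, SET)): offset=13
After 3 (seek(+1, CUR)): offset=14
After 4 (seek(-12, END)): offset=9
After 5 (tell()): offset=9
After 6 (seek(-4, END)): offset=17
After 7 (read(5)): returned 'GDR2', offset=21
After 8 (read(7)): returned '', offset=21
After 9 (read(3)): returned '', offset=21
After 10 (read(2)): returned '', offset=21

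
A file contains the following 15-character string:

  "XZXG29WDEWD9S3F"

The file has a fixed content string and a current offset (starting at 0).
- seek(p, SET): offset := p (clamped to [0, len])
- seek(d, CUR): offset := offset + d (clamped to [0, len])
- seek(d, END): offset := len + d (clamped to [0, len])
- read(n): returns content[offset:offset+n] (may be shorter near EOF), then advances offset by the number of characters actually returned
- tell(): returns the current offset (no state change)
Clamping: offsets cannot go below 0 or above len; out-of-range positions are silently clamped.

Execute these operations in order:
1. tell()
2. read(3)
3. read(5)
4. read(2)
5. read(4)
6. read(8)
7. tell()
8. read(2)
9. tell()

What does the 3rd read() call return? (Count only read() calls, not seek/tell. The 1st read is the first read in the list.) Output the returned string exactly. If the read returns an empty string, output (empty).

After 1 (tell()): offset=0
After 2 (read(3)): returned 'XZX', offset=3
After 3 (read(5)): returned 'G29WD', offset=8
After 4 (read(2)): returned 'EW', offset=10
After 5 (read(4)): returned 'D9S3', offset=14
After 6 (read(8)): returned 'F', offset=15
After 7 (tell()): offset=15
After 8 (read(2)): returned '', offset=15
After 9 (tell()): offset=15

Answer: EW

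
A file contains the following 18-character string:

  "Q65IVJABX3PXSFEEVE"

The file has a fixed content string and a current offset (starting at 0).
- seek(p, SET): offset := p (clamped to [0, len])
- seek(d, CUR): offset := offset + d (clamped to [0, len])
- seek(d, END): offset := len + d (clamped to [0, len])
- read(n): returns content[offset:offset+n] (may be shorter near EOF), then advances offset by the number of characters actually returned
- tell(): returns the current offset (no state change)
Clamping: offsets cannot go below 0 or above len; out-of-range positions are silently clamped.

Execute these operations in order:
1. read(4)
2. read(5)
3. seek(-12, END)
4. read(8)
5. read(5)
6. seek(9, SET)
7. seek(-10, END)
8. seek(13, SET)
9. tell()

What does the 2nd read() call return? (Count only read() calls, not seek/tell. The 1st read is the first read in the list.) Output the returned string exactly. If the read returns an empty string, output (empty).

Answer: VJABX

Derivation:
After 1 (read(4)): returned 'Q65I', offset=4
After 2 (read(5)): returned 'VJABX', offset=9
After 3 (seek(-12, END)): offset=6
After 4 (read(8)): returned 'ABX3PXSF', offset=14
After 5 (read(5)): returned 'EEVE', offset=18
After 6 (seek(9, SET)): offset=9
After 7 (seek(-10, END)): offset=8
After 8 (seek(13, SET)): offset=13
After 9 (tell()): offset=13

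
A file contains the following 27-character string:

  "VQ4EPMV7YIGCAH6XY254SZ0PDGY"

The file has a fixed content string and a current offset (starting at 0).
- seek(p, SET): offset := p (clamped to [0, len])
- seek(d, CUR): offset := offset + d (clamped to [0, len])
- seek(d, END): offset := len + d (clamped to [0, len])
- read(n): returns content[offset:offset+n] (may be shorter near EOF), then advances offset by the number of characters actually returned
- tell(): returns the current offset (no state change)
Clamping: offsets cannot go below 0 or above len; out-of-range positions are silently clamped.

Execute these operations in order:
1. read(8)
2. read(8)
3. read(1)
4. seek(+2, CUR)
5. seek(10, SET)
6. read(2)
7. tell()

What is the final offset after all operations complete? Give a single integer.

After 1 (read(8)): returned 'VQ4EPMV7', offset=8
After 2 (read(8)): returned 'YIGCAH6X', offset=16
After 3 (read(1)): returned 'Y', offset=17
After 4 (seek(+2, CUR)): offset=19
After 5 (seek(10, SET)): offset=10
After 6 (read(2)): returned 'GC', offset=12
After 7 (tell()): offset=12

Answer: 12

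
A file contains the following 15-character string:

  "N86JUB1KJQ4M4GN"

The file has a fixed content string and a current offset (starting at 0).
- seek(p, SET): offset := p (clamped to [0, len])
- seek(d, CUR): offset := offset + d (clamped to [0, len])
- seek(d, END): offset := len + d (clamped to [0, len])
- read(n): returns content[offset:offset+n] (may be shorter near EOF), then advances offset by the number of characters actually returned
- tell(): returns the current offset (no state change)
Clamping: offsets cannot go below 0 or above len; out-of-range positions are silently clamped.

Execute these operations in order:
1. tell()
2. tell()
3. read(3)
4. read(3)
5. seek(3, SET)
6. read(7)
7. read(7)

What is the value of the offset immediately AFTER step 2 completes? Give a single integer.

Answer: 0

Derivation:
After 1 (tell()): offset=0
After 2 (tell()): offset=0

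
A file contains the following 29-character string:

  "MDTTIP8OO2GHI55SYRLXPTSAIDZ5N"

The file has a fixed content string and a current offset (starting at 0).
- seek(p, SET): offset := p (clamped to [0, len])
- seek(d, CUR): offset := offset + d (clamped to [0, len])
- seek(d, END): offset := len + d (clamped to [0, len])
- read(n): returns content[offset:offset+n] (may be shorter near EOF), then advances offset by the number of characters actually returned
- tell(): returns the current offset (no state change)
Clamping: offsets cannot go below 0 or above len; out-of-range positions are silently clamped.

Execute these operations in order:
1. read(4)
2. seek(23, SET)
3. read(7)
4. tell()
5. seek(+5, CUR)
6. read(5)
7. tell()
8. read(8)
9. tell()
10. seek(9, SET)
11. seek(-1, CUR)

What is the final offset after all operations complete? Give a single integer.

Answer: 8

Derivation:
After 1 (read(4)): returned 'MDTT', offset=4
After 2 (seek(23, SET)): offset=23
After 3 (read(7)): returned 'AIDZ5N', offset=29
After 4 (tell()): offset=29
After 5 (seek(+5, CUR)): offset=29
After 6 (read(5)): returned '', offset=29
After 7 (tell()): offset=29
After 8 (read(8)): returned '', offset=29
After 9 (tell()): offset=29
After 10 (seek(9, SET)): offset=9
After 11 (seek(-1, CUR)): offset=8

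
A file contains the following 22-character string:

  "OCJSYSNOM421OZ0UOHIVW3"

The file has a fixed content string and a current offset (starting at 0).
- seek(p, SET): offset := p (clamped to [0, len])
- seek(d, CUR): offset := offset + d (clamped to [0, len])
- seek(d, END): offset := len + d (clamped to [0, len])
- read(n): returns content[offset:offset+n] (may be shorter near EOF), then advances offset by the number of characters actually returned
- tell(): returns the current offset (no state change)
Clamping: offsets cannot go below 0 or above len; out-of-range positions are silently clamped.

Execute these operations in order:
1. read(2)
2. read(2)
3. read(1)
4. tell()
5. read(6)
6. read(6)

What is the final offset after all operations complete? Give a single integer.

After 1 (read(2)): returned 'OC', offset=2
After 2 (read(2)): returned 'JS', offset=4
After 3 (read(1)): returned 'Y', offset=5
After 4 (tell()): offset=5
After 5 (read(6)): returned 'SNOM42', offset=11
After 6 (read(6)): returned '1OZ0UO', offset=17

Answer: 17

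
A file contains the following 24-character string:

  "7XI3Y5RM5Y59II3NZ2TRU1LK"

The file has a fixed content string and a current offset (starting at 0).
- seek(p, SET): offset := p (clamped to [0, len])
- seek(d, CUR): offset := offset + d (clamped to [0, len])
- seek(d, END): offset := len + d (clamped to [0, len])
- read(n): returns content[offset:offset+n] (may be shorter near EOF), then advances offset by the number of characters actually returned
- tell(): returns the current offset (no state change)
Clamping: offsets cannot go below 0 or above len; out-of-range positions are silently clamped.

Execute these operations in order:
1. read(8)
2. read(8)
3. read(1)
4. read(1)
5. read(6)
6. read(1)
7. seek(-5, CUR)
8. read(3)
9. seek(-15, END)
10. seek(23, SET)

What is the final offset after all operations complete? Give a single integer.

Answer: 23

Derivation:
After 1 (read(8)): returned '7XI3Y5RM', offset=8
After 2 (read(8)): returned '5Y59II3N', offset=16
After 3 (read(1)): returned 'Z', offset=17
After 4 (read(1)): returned '2', offset=18
After 5 (read(6)): returned 'TRU1LK', offset=24
After 6 (read(1)): returned '', offset=24
After 7 (seek(-5, CUR)): offset=19
After 8 (read(3)): returned 'RU1', offset=22
After 9 (seek(-15, END)): offset=9
After 10 (seek(23, SET)): offset=23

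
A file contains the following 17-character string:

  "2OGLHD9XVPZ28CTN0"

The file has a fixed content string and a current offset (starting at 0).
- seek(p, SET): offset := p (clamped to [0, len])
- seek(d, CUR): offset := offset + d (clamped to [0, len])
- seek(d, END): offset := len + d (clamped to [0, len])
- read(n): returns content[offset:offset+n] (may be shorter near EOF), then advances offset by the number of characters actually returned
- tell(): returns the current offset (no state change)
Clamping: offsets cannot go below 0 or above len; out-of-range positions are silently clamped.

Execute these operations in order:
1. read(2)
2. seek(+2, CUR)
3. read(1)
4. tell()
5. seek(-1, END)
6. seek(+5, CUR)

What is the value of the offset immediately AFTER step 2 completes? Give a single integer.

Answer: 4

Derivation:
After 1 (read(2)): returned '2O', offset=2
After 2 (seek(+2, CUR)): offset=4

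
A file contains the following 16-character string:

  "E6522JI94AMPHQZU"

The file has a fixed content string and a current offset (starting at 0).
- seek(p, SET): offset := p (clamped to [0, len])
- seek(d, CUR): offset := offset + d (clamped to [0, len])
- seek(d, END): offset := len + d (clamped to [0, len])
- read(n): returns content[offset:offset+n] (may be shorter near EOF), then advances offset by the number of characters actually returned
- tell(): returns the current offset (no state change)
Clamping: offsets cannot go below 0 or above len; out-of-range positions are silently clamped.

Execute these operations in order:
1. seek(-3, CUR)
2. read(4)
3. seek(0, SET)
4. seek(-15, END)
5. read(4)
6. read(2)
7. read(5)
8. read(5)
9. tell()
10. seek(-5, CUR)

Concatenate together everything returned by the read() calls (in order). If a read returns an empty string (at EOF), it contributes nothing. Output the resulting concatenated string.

After 1 (seek(-3, CUR)): offset=0
After 2 (read(4)): returned 'E652', offset=4
After 3 (seek(0, SET)): offset=0
After 4 (seek(-15, END)): offset=1
After 5 (read(4)): returned '6522', offset=5
After 6 (read(2)): returned 'JI', offset=7
After 7 (read(5)): returned '94AMP', offset=12
After 8 (read(5)): returned 'HQZU', offset=16
After 9 (tell()): offset=16
After 10 (seek(-5, CUR)): offset=11

Answer: E6526522JI94AMPHQZU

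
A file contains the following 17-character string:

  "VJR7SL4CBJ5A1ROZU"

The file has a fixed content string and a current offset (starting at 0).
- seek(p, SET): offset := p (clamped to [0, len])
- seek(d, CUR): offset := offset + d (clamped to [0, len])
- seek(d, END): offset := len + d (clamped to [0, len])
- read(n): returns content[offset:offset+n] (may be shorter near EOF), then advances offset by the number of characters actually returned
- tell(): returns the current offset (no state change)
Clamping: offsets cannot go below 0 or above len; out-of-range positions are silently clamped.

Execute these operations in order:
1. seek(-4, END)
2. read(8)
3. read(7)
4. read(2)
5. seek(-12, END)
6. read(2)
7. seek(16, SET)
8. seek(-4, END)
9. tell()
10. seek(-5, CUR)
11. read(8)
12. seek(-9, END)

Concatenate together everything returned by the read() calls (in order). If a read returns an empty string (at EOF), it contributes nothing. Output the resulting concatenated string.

After 1 (seek(-4, END)): offset=13
After 2 (read(8)): returned 'ROZU', offset=17
After 3 (read(7)): returned '', offset=17
After 4 (read(2)): returned '', offset=17
After 5 (seek(-12, END)): offset=5
After 6 (read(2)): returned 'L4', offset=7
After 7 (seek(16, SET)): offset=16
After 8 (seek(-4, END)): offset=13
After 9 (tell()): offset=13
After 10 (seek(-5, CUR)): offset=8
After 11 (read(8)): returned 'BJ5A1ROZ', offset=16
After 12 (seek(-9, END)): offset=8

Answer: ROZUL4BJ5A1ROZ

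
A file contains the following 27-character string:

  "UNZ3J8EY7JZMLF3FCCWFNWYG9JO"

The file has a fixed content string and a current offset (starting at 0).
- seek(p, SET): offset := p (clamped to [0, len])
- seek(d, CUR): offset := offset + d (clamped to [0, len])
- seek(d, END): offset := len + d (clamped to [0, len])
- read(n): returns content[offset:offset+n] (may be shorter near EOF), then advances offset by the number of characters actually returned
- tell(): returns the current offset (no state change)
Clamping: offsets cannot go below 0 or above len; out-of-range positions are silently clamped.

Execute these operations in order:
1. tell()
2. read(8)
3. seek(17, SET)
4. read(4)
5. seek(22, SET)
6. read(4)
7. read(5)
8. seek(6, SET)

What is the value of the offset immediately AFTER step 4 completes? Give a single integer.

After 1 (tell()): offset=0
After 2 (read(8)): returned 'UNZ3J8EY', offset=8
After 3 (seek(17, SET)): offset=17
After 4 (read(4)): returned 'CWFN', offset=21

Answer: 21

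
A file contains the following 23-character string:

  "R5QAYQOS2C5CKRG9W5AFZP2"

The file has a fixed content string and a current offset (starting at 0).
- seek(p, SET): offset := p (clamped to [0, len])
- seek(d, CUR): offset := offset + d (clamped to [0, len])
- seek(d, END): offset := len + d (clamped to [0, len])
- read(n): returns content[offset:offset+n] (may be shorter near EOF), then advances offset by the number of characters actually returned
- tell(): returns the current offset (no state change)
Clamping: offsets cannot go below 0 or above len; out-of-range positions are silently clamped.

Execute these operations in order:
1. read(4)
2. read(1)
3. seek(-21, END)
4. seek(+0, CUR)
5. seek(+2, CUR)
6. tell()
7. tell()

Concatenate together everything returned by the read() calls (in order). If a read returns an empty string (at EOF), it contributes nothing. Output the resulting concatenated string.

Answer: R5QAY

Derivation:
After 1 (read(4)): returned 'R5QA', offset=4
After 2 (read(1)): returned 'Y', offset=5
After 3 (seek(-21, END)): offset=2
After 4 (seek(+0, CUR)): offset=2
After 5 (seek(+2, CUR)): offset=4
After 6 (tell()): offset=4
After 7 (tell()): offset=4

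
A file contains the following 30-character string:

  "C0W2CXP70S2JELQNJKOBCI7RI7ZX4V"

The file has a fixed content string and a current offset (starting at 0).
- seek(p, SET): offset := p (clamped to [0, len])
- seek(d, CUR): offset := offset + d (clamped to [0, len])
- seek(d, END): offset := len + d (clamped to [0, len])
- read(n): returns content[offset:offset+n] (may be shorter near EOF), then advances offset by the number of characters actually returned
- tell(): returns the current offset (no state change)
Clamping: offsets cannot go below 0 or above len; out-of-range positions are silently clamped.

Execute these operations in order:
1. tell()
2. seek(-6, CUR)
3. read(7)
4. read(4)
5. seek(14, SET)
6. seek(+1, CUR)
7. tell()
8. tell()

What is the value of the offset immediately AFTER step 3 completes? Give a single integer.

After 1 (tell()): offset=0
After 2 (seek(-6, CUR)): offset=0
After 3 (read(7)): returned 'C0W2CXP', offset=7

Answer: 7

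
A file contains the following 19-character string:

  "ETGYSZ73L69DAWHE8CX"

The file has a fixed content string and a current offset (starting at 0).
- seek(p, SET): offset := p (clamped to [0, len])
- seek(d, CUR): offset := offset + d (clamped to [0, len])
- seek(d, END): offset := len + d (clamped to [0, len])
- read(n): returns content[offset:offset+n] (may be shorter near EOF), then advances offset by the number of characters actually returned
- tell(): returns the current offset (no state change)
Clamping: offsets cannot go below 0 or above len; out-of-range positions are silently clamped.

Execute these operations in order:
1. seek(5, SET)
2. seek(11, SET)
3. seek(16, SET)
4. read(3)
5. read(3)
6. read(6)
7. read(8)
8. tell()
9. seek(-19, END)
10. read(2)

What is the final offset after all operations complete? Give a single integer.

After 1 (seek(5, SET)): offset=5
After 2 (seek(11, SET)): offset=11
After 3 (seek(16, SET)): offset=16
After 4 (read(3)): returned '8CX', offset=19
After 5 (read(3)): returned '', offset=19
After 6 (read(6)): returned '', offset=19
After 7 (read(8)): returned '', offset=19
After 8 (tell()): offset=19
After 9 (seek(-19, END)): offset=0
After 10 (read(2)): returned 'ET', offset=2

Answer: 2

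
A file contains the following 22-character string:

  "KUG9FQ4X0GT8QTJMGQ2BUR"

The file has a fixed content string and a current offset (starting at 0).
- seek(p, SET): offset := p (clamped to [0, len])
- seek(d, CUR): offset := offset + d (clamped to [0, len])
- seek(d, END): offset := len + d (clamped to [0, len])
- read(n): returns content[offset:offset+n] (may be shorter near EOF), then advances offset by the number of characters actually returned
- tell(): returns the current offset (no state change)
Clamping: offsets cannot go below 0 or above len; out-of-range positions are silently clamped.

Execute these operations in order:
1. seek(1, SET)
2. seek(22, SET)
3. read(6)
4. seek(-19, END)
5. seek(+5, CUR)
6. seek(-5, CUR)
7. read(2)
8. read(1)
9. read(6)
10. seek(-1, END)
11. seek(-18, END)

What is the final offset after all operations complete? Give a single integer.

After 1 (seek(1, SET)): offset=1
After 2 (seek(22, SET)): offset=22
After 3 (read(6)): returned '', offset=22
After 4 (seek(-19, END)): offset=3
After 5 (seek(+5, CUR)): offset=8
After 6 (seek(-5, CUR)): offset=3
After 7 (read(2)): returned '9F', offset=5
After 8 (read(1)): returned 'Q', offset=6
After 9 (read(6)): returned '4X0GT8', offset=12
After 10 (seek(-1, END)): offset=21
After 11 (seek(-18, END)): offset=4

Answer: 4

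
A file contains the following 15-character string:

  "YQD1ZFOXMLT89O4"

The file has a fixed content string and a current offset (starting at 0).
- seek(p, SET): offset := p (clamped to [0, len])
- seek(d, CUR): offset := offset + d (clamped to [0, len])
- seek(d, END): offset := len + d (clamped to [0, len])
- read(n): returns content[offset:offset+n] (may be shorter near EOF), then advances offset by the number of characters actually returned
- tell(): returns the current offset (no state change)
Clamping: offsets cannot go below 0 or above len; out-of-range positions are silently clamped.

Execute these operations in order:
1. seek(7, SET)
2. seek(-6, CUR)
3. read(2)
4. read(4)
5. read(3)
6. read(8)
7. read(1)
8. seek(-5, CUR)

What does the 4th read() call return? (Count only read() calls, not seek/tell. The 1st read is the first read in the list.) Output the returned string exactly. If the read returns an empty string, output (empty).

After 1 (seek(7, SET)): offset=7
After 2 (seek(-6, CUR)): offset=1
After 3 (read(2)): returned 'QD', offset=3
After 4 (read(4)): returned '1ZFO', offset=7
After 5 (read(3)): returned 'XML', offset=10
After 6 (read(8)): returned 'T89O4', offset=15
After 7 (read(1)): returned '', offset=15
After 8 (seek(-5, CUR)): offset=10

Answer: T89O4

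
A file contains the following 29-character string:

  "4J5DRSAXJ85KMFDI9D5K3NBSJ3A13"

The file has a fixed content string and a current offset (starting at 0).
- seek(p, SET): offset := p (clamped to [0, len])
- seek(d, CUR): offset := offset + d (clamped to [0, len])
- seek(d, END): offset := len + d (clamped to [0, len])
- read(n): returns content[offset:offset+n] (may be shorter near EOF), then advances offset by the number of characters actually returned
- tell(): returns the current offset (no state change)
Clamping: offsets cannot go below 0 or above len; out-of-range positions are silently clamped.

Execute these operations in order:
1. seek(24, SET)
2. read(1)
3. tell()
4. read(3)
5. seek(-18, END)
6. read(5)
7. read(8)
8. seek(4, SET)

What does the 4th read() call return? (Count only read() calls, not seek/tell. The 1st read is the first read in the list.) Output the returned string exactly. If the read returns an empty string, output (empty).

Answer: 9D5K3NBS

Derivation:
After 1 (seek(24, SET)): offset=24
After 2 (read(1)): returned 'J', offset=25
After 3 (tell()): offset=25
After 4 (read(3)): returned '3A1', offset=28
After 5 (seek(-18, END)): offset=11
After 6 (read(5)): returned 'KMFDI', offset=16
After 7 (read(8)): returned '9D5K3NBS', offset=24
After 8 (seek(4, SET)): offset=4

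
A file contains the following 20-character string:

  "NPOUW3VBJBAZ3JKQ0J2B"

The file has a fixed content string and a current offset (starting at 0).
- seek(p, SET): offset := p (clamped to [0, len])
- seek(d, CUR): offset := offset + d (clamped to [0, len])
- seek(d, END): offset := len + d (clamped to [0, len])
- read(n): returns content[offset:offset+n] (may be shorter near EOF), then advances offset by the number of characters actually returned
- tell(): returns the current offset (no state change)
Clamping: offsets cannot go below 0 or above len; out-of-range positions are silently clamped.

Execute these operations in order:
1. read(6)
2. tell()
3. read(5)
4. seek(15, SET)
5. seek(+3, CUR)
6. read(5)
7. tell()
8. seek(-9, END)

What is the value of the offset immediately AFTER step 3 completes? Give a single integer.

After 1 (read(6)): returned 'NPOUW3', offset=6
After 2 (tell()): offset=6
After 3 (read(5)): returned 'VBJBA', offset=11

Answer: 11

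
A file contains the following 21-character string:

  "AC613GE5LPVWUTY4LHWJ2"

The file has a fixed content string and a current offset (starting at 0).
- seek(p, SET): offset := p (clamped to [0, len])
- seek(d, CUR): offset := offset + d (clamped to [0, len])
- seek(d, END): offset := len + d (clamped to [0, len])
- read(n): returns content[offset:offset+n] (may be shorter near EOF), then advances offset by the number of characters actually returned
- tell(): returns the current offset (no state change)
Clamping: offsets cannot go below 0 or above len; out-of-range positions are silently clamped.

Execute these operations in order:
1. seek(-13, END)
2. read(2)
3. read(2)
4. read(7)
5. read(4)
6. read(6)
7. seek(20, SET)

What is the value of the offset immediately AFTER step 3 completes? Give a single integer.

After 1 (seek(-13, END)): offset=8
After 2 (read(2)): returned 'LP', offset=10
After 3 (read(2)): returned 'VW', offset=12

Answer: 12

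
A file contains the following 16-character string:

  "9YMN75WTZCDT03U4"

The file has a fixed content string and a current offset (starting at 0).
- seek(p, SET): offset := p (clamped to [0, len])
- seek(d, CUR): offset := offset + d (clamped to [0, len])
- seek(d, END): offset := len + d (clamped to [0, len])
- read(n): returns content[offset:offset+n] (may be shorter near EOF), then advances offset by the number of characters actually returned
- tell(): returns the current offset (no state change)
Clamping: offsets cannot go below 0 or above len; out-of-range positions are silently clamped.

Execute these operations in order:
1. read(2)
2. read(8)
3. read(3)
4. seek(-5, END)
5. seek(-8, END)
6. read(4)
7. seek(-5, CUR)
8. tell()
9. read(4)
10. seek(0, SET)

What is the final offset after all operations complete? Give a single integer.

Answer: 0

Derivation:
After 1 (read(2)): returned '9Y', offset=2
After 2 (read(8)): returned 'MN75WTZC', offset=10
After 3 (read(3)): returned 'DT0', offset=13
After 4 (seek(-5, END)): offset=11
After 5 (seek(-8, END)): offset=8
After 6 (read(4)): returned 'ZCDT', offset=12
After 7 (seek(-5, CUR)): offset=7
After 8 (tell()): offset=7
After 9 (read(4)): returned 'TZCD', offset=11
After 10 (seek(0, SET)): offset=0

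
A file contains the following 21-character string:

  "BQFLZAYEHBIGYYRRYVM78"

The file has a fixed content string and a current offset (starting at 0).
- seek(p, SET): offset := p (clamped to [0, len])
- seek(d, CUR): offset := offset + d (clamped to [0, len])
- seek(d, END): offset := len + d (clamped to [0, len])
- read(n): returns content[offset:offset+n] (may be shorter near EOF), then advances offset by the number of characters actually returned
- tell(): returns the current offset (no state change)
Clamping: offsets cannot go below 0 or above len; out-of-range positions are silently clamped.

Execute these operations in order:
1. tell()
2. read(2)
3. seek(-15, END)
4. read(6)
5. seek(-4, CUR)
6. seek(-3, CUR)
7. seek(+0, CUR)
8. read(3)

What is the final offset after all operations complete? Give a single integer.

After 1 (tell()): offset=0
After 2 (read(2)): returned 'BQ', offset=2
After 3 (seek(-15, END)): offset=6
After 4 (read(6)): returned 'YEHBIG', offset=12
After 5 (seek(-4, CUR)): offset=8
After 6 (seek(-3, CUR)): offset=5
After 7 (seek(+0, CUR)): offset=5
After 8 (read(3)): returned 'AYE', offset=8

Answer: 8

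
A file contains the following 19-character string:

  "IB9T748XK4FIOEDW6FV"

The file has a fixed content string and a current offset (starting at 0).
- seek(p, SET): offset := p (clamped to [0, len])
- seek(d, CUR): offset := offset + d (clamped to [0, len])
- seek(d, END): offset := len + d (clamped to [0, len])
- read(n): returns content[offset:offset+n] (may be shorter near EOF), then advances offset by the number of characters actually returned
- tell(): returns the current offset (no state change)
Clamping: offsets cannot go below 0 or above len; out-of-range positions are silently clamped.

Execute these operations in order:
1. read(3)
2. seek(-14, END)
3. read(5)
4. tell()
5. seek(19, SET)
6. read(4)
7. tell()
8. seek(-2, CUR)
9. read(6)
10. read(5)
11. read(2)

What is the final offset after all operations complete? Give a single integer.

Answer: 19

Derivation:
After 1 (read(3)): returned 'IB9', offset=3
After 2 (seek(-14, END)): offset=5
After 3 (read(5)): returned '48XK4', offset=10
After 4 (tell()): offset=10
After 5 (seek(19, SET)): offset=19
After 6 (read(4)): returned '', offset=19
After 7 (tell()): offset=19
After 8 (seek(-2, CUR)): offset=17
After 9 (read(6)): returned 'FV', offset=19
After 10 (read(5)): returned '', offset=19
After 11 (read(2)): returned '', offset=19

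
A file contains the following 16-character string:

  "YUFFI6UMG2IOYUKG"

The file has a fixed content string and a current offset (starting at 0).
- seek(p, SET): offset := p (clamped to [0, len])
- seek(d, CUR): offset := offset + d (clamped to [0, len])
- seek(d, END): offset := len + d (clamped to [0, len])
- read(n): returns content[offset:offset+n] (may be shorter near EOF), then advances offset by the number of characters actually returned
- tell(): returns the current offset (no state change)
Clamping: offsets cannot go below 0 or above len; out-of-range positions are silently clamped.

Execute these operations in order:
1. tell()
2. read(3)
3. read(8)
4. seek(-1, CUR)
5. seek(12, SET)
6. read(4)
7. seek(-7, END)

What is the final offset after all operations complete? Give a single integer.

After 1 (tell()): offset=0
After 2 (read(3)): returned 'YUF', offset=3
After 3 (read(8)): returned 'FI6UMG2I', offset=11
After 4 (seek(-1, CUR)): offset=10
After 5 (seek(12, SET)): offset=12
After 6 (read(4)): returned 'YUKG', offset=16
After 7 (seek(-7, END)): offset=9

Answer: 9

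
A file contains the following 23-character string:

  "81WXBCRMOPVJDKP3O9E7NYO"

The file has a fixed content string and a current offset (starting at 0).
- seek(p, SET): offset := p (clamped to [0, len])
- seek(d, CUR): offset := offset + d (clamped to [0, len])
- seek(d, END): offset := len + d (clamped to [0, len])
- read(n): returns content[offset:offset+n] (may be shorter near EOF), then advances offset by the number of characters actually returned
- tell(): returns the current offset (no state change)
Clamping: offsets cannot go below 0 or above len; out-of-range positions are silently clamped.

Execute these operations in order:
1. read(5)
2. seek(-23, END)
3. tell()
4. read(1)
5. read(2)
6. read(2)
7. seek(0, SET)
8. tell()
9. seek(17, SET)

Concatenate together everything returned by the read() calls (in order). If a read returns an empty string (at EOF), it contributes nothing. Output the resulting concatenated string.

After 1 (read(5)): returned '81WXB', offset=5
After 2 (seek(-23, END)): offset=0
After 3 (tell()): offset=0
After 4 (read(1)): returned '8', offset=1
After 5 (read(2)): returned '1W', offset=3
After 6 (read(2)): returned 'XB', offset=5
After 7 (seek(0, SET)): offset=0
After 8 (tell()): offset=0
After 9 (seek(17, SET)): offset=17

Answer: 81WXB81WXB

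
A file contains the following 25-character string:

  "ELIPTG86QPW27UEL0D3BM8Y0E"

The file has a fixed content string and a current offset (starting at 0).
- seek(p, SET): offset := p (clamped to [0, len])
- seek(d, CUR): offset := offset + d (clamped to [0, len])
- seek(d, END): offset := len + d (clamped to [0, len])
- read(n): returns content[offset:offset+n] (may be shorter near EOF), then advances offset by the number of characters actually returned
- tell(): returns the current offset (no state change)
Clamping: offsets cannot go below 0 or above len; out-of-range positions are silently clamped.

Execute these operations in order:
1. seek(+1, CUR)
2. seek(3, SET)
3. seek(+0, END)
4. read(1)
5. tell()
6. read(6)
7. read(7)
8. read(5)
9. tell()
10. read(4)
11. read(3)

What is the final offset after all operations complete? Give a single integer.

Answer: 25

Derivation:
After 1 (seek(+1, CUR)): offset=1
After 2 (seek(3, SET)): offset=3
After 3 (seek(+0, END)): offset=25
After 4 (read(1)): returned '', offset=25
After 5 (tell()): offset=25
After 6 (read(6)): returned '', offset=25
After 7 (read(7)): returned '', offset=25
After 8 (read(5)): returned '', offset=25
After 9 (tell()): offset=25
After 10 (read(4)): returned '', offset=25
After 11 (read(3)): returned '', offset=25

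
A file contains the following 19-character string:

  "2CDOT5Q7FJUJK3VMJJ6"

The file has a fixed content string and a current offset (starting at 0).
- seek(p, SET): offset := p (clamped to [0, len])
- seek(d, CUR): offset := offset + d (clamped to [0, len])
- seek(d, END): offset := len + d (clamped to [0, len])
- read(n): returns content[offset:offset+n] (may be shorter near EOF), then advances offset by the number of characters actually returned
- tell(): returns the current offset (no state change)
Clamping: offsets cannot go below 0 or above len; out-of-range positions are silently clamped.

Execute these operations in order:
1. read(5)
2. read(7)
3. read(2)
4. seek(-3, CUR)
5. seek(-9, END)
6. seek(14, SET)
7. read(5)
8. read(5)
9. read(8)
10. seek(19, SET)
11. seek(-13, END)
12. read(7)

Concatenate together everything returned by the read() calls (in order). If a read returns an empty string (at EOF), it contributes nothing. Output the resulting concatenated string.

After 1 (read(5)): returned '2CDOT', offset=5
After 2 (read(7)): returned '5Q7FJUJ', offset=12
After 3 (read(2)): returned 'K3', offset=14
After 4 (seek(-3, CUR)): offset=11
After 5 (seek(-9, END)): offset=10
After 6 (seek(14, SET)): offset=14
After 7 (read(5)): returned 'VMJJ6', offset=19
After 8 (read(5)): returned '', offset=19
After 9 (read(8)): returned '', offset=19
After 10 (seek(19, SET)): offset=19
After 11 (seek(-13, END)): offset=6
After 12 (read(7)): returned 'Q7FJUJK', offset=13

Answer: 2CDOT5Q7FJUJK3VMJJ6Q7FJUJK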